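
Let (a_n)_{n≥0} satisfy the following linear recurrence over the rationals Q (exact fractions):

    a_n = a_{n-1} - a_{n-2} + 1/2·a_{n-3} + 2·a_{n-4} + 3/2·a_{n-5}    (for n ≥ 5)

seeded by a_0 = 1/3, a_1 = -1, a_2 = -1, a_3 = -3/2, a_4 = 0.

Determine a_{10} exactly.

-37/4

a_5 = 1·0 + -1·-3/2 + 1/2·-1 + 2·-1 + 3/2·1/3 = -1/2
a_6 = 1·-1/2 + -1·0 + 1/2·-3/2 + 2·-1 + 3/2·-1 = -19/4
a_7 = 1·-19/4 + -1·-1/2 + 1/2·0 + 2·-3/2 + 3/2·-1 = -35/4
a_8 = 1·-35/4 + -1·-19/4 + 1/2·-1/2 + 2·0 + 3/2·-3/2 = -13/2
a_9 = 1·-13/2 + -1·-35/4 + 1/2·-19/4 + 2·-1/2 + 3/2·0 = -9/8
a_10 = 1·-9/8 + -1·-13/2 + 1/2·-35/4 + 2·-19/4 + 3/2·-1/2 = -37/4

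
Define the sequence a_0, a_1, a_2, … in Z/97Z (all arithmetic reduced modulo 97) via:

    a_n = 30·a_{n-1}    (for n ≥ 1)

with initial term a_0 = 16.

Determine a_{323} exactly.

a_1 = 30·16 = 92
a_2 = 30·92 = 44
a_3 = 30·44 = 59
a_4 = 30·59 = 24
a_5 = 30·24 = 41
a_6 = 30·41 = 66
a_7 = 30·66 = 40
a_8 = 30·40 = 36
a_9 = 30·36 = 13
a_10 = 30·13 = 2
a_11 = 30·2 = 60
a_12 = 30·60 = 54
a_13 = 30·54 = 68
a_14 = 30·68 = 3
a_15 = 30·3 = 90
a_16 = 30·90 = 81
a_17 = 30·81 = 5
a_18 = 30·5 = 53
a_19 = 30·53 = 38
a_20 = 30·38 = 73
a_21 = 30·73 = 56
a_22 = 30·56 = 31
a_23 = 30·31 = 57
a_24 = 30·57 = 61
a_25 = 30·61 = 84
a_26 = 30·84 = 95
a_27 = 30·95 = 37
a_28 = 30·37 = 43
a_29 = 30·43 = 29
a_30 = 30·29 = 94
a_31 = 30·94 = 7
a_32 = 30·7 = 16
(a_32) = (16) = (a_0), so the sequence has period 32.
323 ≡ 3 (mod 32), hence a_323 = a_3 = 59.

59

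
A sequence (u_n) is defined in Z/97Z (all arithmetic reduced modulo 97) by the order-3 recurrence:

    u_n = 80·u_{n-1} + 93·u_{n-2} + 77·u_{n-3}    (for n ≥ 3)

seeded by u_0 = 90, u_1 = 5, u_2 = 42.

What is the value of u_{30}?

86

u_3 = 80·42 + 93·5 + 77·90 = 85
u_4 = 80·85 + 93·42 + 77·5 = 33
u_5 = 80·33 + 93·85 + 77·42 = 5
u_6 = 80·5 + 93·33 + 77·85 = 23
u_7 = 80·23 + 93·5 + 77·33 = 93
u_8 = 80·93 + 93·23 + 77·5 = 70
u_9 = 80·70 + 93·93 + 77·23 = 15
u_10 = 80·15 + 93·70 + 77·93 = 30
u_11 = 80·30 + 93·15 + 77·70 = 67
u_12 = 80·67 + 93·30 + 77·15 = 90
u_13 = 80·90 + 93·67 + 77·30 = 27
u_14 = 80·27 + 93·90 + 77·67 = 72
u_15 = 80·72 + 93·27 + 77·90 = 69
u_16 = 80·69 + 93·72 + 77·27 = 36
u_17 = 80·36 + 93·69 + 77·72 = 0
u_18 = 80·0 + 93·36 + 77·69 = 28
u_19 = 80·28 + 93·0 + 77·36 = 65
u_20 = 80·65 + 93·28 + 77·0 = 44
u_21 = 80·44 + 93·65 + 77·28 = 81
u_22 = 80·81 + 93·44 + 77·65 = 57
u_23 = 80·57 + 93·81 + 77·44 = 58
u_24 = 80·58 + 93·57 + 77·81 = 76
u_25 = 80·76 + 93·58 + 77·57 = 52
u_26 = 80·52 + 93·76 + 77·58 = 77
u_27 = 80·77 + 93·52 + 77·76 = 67
u_28 = 80·67 + 93·77 + 77·52 = 35
u_29 = 80·35 + 93·67 + 77·77 = 22
u_30 = 80·22 + 93·35 + 77·67 = 86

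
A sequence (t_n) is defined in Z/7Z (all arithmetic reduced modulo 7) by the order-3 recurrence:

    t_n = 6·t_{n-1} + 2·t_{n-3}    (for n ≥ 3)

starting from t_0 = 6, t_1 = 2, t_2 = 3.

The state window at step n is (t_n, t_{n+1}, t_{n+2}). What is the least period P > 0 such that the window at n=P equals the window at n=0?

n=0: window = (6, 2, 3)
n=1: window = (2, 3, 2)
n=2: window = (3, 2, 2)
n=3: window = (2, 2, 4)
n=4: window = (2, 4, 0)
n=5: window = (4, 0, 4)
n=6: window = (0, 4, 4)
n=7: window = (4, 4, 3)
n=8: window = (4, 3, 5)
n=9: window = (3, 5, 3)
n=10: window = (5, 3, 3)
n=11: window = (3, 3, 0)
n=12: window = (3, 0, 6)
n=13: window = (0, 6, 0)
n=14: window = (6, 0, 0)
n=15: window = (0, 0, 5)
n=16: window = (0, 5, 2)
n=17: window = (5, 2, 5)
n=18: window = (2, 5, 5)
n=19: window = (5, 5, 6)
n=20: window = (5, 6, 4)
n=21: window = (6, 4, 6)
n=22: window = (4, 6, 6)
n=23: window = (6, 6, 2)
n=24: window = (6, 2, 3)
window at n=24 equals window at n=0 → period = 24

24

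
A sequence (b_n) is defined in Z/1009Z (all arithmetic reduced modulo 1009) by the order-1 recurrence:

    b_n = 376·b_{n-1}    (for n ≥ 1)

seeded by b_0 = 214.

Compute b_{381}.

518

b_1 = 376·214 = 753
b_2 = 376·753 = 608
b_3 = 376·608 = 574
b_4 = 376·574 = 907
b_5 = 376·907 = 999
b_6 = 376·999 = 276
b_7 = 376·276 = 858
b_8 = 376·858 = 737
b_9 = 376·737 = 646
b_10 = 376·646 = 736
b_11 = 376·736 = 270
b_12 = 376·270 = 620
b_13 = 376·620 = 41
b_14 = 376·41 = 281
b_15 = 376·281 = 720
b_16 = 376·720 = 308
b_17 = 376·308 = 782
b_18 = 376·782 = 413
b_19 = 376·413 = 911
b_20 = 376·911 = 485
b_21 = 376·485 = 740
b_22 = 376·740 = 765
b_23 = 376·765 = 75
b_24 = 376·75 = 957
b_25 = 376·957 = 628
b_26 = 376·628 = 22
b_27 = 376·22 = 200
b_28 = 376·200 = 534
b_29 = 376·534 = 1002
b_30 = 376·1002 = 395
b_31 = 376·395 = 197
b_32 = 376·197 = 415
b_33 = 376·415 = 654
b_34 = 376·654 = 717
b_35 = 376·717 = 189
b_36 = 376·189 = 434
b_37 = 376·434 = 735
b_38 = 376·735 = 903
b_39 = 376·903 = 504
b_40 = 376·504 = 821
b_41 = 376·821 = 951
b_42 = 376·951 = 390
b_43 = 376·390 = 335
b_44 = 376·335 = 844
b_45 = 376·844 = 518
b_46 = 376·518 = 31
b_47 = 376·31 = 557
b_48 = 376·557 = 569
b_49 = 376·569 = 36
b_50 = 376·36 = 419
b_51 = 376·419 = 140
b_52 = 376·140 = 172
b_53 = 376·172 = 96
b_54 = 376·96 = 781
b_55 = 376·781 = 37
b_56 = 376·37 = 795
b_57 = 376·795 = 256
b_58 = 376·256 = 401
b_59 = 376·401 = 435
b_60 = 376·435 = 102
b_61 = 376·102 = 10
b_62 = 376·10 = 733
b_63 = 376·733 = 151
b_64 = 376·151 = 272
b_65 = 376·272 = 363
b_66 = 376·363 = 273
b_67 = 376·273 = 739
b_68 = 376·739 = 389
b_69 = 376·389 = 968
b_70 = 376·968 = 728
b_71 = 376·728 = 289
b_72 = 376·289 = 701
b_73 = 376·701 = 227
b_74 = 376·227 = 596
b_75 = 376·596 = 98
b_76 = 376·98 = 524
b_77 = 376·524 = 269
b_78 = 376·269 = 244
b_79 = 376·244 = 934
b_80 = 376·934 = 52
b_81 = 376·52 = 381
b_82 = 376·381 = 987
b_83 = 376·987 = 809
b_84 = 376·809 = 475
b_85 = 376·475 = 7
b_86 = 376·7 = 614
b_87 = 376·614 = 812
b_88 = 376·812 = 594
b_89 = 376·594 = 355
b_90 = 376·355 = 292
b_91 = 376·292 = 820
b_92 = 376·820 = 575
b_93 = 376·575 = 274
b_94 = 376·274 = 106
b_95 = 376·106 = 505
b_96 = 376·505 = 188
b_97 = 376·188 = 58
b_98 = 376·58 = 619
b_99 = 376·619 = 674
b_100 = 376·674 = 165
b_101 = 376·165 = 491
b_102 = 376·491 = 978
b_103 = 376·978 = 452
b_104 = 376·452 = 440
b_105 = 376·440 = 973
b_106 = 376·973 = 590
b_107 = 376·590 = 869
b_108 = 376·869 = 837
b_109 = 376·837 = 913
b_110 = 376·913 = 228
b_111 = 376·228 = 972
b_112 = 376·972 = 214
(b_112) = (214) = (b_0), so the sequence has period 112.
381 ≡ 45 (mod 112), hence b_381 = b_45 = 518.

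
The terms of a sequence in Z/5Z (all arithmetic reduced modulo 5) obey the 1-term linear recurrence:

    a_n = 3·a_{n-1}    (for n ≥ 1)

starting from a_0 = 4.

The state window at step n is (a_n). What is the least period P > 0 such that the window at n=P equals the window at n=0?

n=0: window = (4)
n=1: window = (2)
n=2: window = (1)
n=3: window = (3)
n=4: window = (4)
window at n=4 equals window at n=0 → period = 4

4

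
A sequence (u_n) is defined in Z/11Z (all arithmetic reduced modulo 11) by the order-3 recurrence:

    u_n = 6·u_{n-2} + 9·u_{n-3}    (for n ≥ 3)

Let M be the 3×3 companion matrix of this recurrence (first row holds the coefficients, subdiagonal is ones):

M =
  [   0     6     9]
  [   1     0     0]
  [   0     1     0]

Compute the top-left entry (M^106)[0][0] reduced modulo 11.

10

(M^106)[0][0] is the top entry after applying M 106 times to the unit state (1, 0, 0). Equivalently it is h_{108} for the auxiliary sequence (h_n) obeying the same recurrence with h_2 = 1 and h_i = 0 for 0 ≤ i < 2:
h_3 = 0·1 + 6·0 + 9·0 = 0
h_4 = 0·0 + 6·1 + 9·0 = 6
h_5 = 0·6 + 6·0 + 9·1 = 9
h_6 = 0·9 + 6·6 + 9·0 = 3
h_7 = 0·3 + 6·9 + 9·6 = 9
h_8 = 0·9 + 6·3 + 9·9 = 0
h_9 = 0·0 + 6·9 + 9·3 = 4
h_10 = 0·4 + 6·0 + 9·9 = 4
h_11 = 0·4 + 6·4 + 9·0 = 2
h_12 = 0·2 + 6·4 + 9·4 = 5
h_13 = 0·5 + 6·2 + 9·4 = 4
h_14 = 0·4 + 6·5 + 9·2 = 4
h_15 = 0·4 + 6·4 + 9·5 = 3
h_16 = 0·3 + 6·4 + 9·4 = 5
h_17 = 0·5 + 6·3 + 9·4 = 10
h_18 = 0·10 + 6·5 + 9·3 = 2
h_19 = 0·2 + 6·10 + 9·5 = 6
h_20 = 0·6 + 6·2 + 9·10 = 3
h_21 = 0·3 + 6·6 + 9·2 = 10
h_22 = 0·10 + 6·3 + 9·6 = 6
h_23 = 0·6 + 6·10 + 9·3 = 10
h_24 = 0·10 + 6·6 + 9·10 = 5
h_25 = 0·5 + 6·10 + 9·6 = 4
h_26 = 0·4 + 6·5 + 9·10 = 10
h_27 = 0·10 + 6·4 + 9·5 = 3
h_28 = 0·3 + 6·10 + 9·4 = 8
h_29 = 0·8 + 6·3 + 9·10 = 9
h_30 = 0·9 + 6·8 + 9·3 = 9
h_31 = 0·9 + 6·9 + 9·8 = 5
h_32 = 0·5 + 6·9 + 9·9 = 3
h_33 = 0·3 + 6·5 + 9·9 = 1
h_34 = 0·1 + 6·3 + 9·5 = 8
h_35 = 0·8 + 6·1 + 9·3 = 0
h_36 = 0·0 + 6·8 + 9·1 = 2
h_37 = 0·2 + 6·0 + 9·8 = 6
h_38 = 0·6 + 6·2 + 9·0 = 1
h_39 = 0·1 + 6·6 + 9·2 = 10
h_40 = 0·10 + 6·1 + 9·6 = 5
h_41 = 0·5 + 6·10 + 9·1 = 3
h_42 = 0·3 + 6·5 + 9·10 = 10
h_43 = 0·10 + 6·3 + 9·5 = 8
h_44 = 0·8 + 6·10 + 9·3 = 10
h_45 = 0·10 + 6·8 + 9·10 = 6
h_46 = 0·6 + 6·10 + 9·8 = 0
h_47 = 0·0 + 6·6 + 9·10 = 5
h_48 = 0·5 + 6·0 + 9·6 = 10
h_49 = 0·10 + 6·5 + 9·0 = 8
h_50 = 0·8 + 6·10 + 9·5 = 6
h_51 = 0·6 + 6·8 + 9·10 = 6
h_52 = 0·6 + 6·6 + 9·8 = 9
h_53 = 0·9 + 6·6 + 9·6 = 2
h_54 = 0·2 + 6·9 + 9·6 = 9
h_55 = 0·9 + 6·2 + 9·9 = 5
h_56 = 0·5 + 6·9 + 9·2 = 6
h_57 = 0·6 + 6·5 + 9·9 = 1
h_58 = 0·1 + 6·6 + 9·5 = 4
h_59 = 0·4 + 6·1 + 9·6 = 5
h_60 = 0·5 + 6·4 + 9·1 = 0
h_61 = 0·0 + 6·5 + 9·4 = 0
h_62 = 0·0 + 6·0 + 9·5 = 1
h_63 = 0·1 + 6·0 + 9·0 = 0
h_64 = 0·0 + 6·1 + 9·0 = 6
h_65 = 0·6 + 6·0 + 9·1 = 9
h_66 = 0·9 + 6·6 + 9·0 = 3
h_67 = 0·3 + 6·9 + 9·6 = 9
h_68 = 0·9 + 6·3 + 9·9 = 0
h_69 = 0·0 + 6·9 + 9·3 = 4
h_70 = 0·4 + 6·0 + 9·9 = 4
h_71 = 0·4 + 6·4 + 9·0 = 2
h_72 = 0·2 + 6·4 + 9·4 = 5
h_73 = 0·5 + 6·2 + 9·4 = 4
h_74 = 0·4 + 6·5 + 9·2 = 4
h_75 = 0·4 + 6·4 + 9·5 = 3
h_76 = 0·3 + 6·4 + 9·4 = 5
h_77 = 0·5 + 6·3 + 9·4 = 10
h_78 = 0·10 + 6·5 + 9·3 = 2
h_79 = 0·2 + 6·10 + 9·5 = 6
h_80 = 0·6 + 6·2 + 9·10 = 3
h_81 = 0·3 + 6·6 + 9·2 = 10
h_82 = 0·10 + 6·3 + 9·6 = 6
h_83 = 0·6 + 6·10 + 9·3 = 10
h_84 = 0·10 + 6·6 + 9·10 = 5
h_85 = 0·5 + 6·10 + 9·6 = 4
h_86 = 0·4 + 6·5 + 9·10 = 10
h_87 = 0·10 + 6·4 + 9·5 = 3
h_88 = 0·3 + 6·10 + 9·4 = 8
h_89 = 0·8 + 6·3 + 9·10 = 9
h_90 = 0·9 + 6·8 + 9·3 = 9
h_91 = 0·9 + 6·9 + 9·8 = 5
h_92 = 0·5 + 6·9 + 9·9 = 3
h_93 = 0·3 + 6·5 + 9·9 = 1
h_94 = 0·1 + 6·3 + 9·5 = 8
h_95 = 0·8 + 6·1 + 9·3 = 0
h_96 = 0·0 + 6·8 + 9·1 = 2
h_97 = 0·2 + 6·0 + 9·8 = 6
h_98 = 0·6 + 6·2 + 9·0 = 1
h_99 = 0·1 + 6·6 + 9·2 = 10
h_100 = 0·10 + 6·1 + 9·6 = 5
h_101 = 0·5 + 6·10 + 9·1 = 3
h_102 = 0·3 + 6·5 + 9·10 = 10
h_103 = 0·10 + 6·3 + 9·5 = 8
h_104 = 0·8 + 6·10 + 9·3 = 10
h_105 = 0·10 + 6·8 + 9·10 = 6
h_106 = 0·6 + 6·10 + 9·8 = 0
h_107 = 0·0 + 6·6 + 9·10 = 5
h_108 = 0·5 + 6·0 + 9·6 = 10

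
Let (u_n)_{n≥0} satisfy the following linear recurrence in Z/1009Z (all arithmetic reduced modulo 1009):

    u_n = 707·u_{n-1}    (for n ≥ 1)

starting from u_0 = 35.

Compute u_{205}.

336

u_1 = 707·35 = 529
u_2 = 707·529 = 673
u_3 = 707·673 = 572
u_4 = 707·572 = 804
u_5 = 707·804 = 361
u_6 = 707·361 = 959
u_7 = 707·959 = 974
u_8 = 707·974 = 480
u_9 = 707·480 = 336
u_10 = 707·336 = 437
u_11 = 707·437 = 205
u_12 = 707·205 = 648
u_13 = 707·648 = 50
u_14 = 707·50 = 35
(u_14) = (35) = (u_0), so the sequence has period 14.
205 ≡ 9 (mod 14), hence u_205 = u_9 = 336.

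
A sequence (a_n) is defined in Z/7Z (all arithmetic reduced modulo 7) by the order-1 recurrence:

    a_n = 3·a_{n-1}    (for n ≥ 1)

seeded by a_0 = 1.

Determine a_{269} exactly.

5

a_1 = 3·1 = 3
a_2 = 3·3 = 2
a_3 = 3·2 = 6
a_4 = 3·6 = 4
a_5 = 3·4 = 5
a_6 = 3·5 = 1
(a_6) = (1) = (a_0), so the sequence has period 6.
269 ≡ 5 (mod 6), hence a_269 = a_5 = 5.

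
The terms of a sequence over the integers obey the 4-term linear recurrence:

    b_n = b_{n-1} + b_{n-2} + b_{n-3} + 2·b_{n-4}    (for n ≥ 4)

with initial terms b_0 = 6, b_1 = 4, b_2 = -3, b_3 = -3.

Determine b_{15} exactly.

8733

b_4 = 1·-3 + 1·-3 + 1·4 + 2·6 = 10
b_5 = 1·10 + 1·-3 + 1·-3 + 2·4 = 12
b_6 = 1·12 + 1·10 + 1·-3 + 2·-3 = 13
b_7 = 1·13 + 1·12 + 1·10 + 2·-3 = 29
b_8 = 1·29 + 1·13 + 1·12 + 2·10 = 74
b_9 = 1·74 + 1·29 + 1·13 + 2·12 = 140
b_10 = 1·140 + 1·74 + 1·29 + 2·13 = 269
b_11 = 1·269 + 1·140 + 1·74 + 2·29 = 541
b_12 = 1·541 + 1·269 + 1·140 + 2·74 = 1098
b_13 = 1·1098 + 1·541 + 1·269 + 2·140 = 2188
b_14 = 1·2188 + 1·1098 + 1·541 + 2·269 = 4365
b_15 = 1·4365 + 1·2188 + 1·1098 + 2·541 = 8733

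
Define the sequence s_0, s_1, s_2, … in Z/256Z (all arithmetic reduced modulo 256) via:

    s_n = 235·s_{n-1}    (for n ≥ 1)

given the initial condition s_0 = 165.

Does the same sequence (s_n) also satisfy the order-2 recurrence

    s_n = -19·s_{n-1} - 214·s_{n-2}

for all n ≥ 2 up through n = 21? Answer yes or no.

yes

Terms s_0..s_21: 165, 119, 61, 255, 21, 71, 45, 79, 133, 23, 29, 159, 245, 231, 13, 239, 101, 183, 253, 63, 213, 135
n=2: candidate gives 61, actual s_2 = 61 ✓
n=3: candidate gives 255, actual s_3 = 255 ✓
n=4: candidate gives 21, actual s_4 = 21 ✓
n=5: candidate gives 71, actual s_5 = 71 ✓
n=6: candidate gives 45, actual s_6 = 45 ✓
n=7: candidate gives 79, actual s_7 = 79 ✓
n=8: candidate gives 133, actual s_8 = 133 ✓
n=9: candidate gives 23, actual s_9 = 23 ✓
n=10: candidate gives 29, actual s_10 = 29 ✓
n=11: candidate gives 159, actual s_11 = 159 ✓
n=12: candidate gives 245, actual s_12 = 245 ✓
n=13: candidate gives 231, actual s_13 = 231 ✓
n=14: candidate gives 13, actual s_14 = 13 ✓
n=15: candidate gives 239, actual s_15 = 239 ✓
n=16: candidate gives 101, actual s_16 = 101 ✓
n=17: candidate gives 183, actual s_17 = 183 ✓
n=18: candidate gives 253, actual s_18 = 253 ✓
n=19: candidate gives 63, actual s_19 = 63 ✓
n=20: candidate gives 213, actual s_20 = 213 ✓
n=21: candidate gives 135, actual s_21 = 135 ✓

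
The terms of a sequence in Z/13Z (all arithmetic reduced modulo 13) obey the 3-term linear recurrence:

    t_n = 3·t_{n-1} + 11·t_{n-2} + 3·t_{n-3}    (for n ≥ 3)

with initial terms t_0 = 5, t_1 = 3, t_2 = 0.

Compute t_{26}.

t_3 = 3·0 + 11·3 + 3·5 = 9
t_4 = 3·9 + 11·0 + 3·3 = 10
t_5 = 3·10 + 11·9 + 3·0 = 12
t_6 = 3·12 + 11·10 + 3·9 = 4
t_7 = 3·4 + 11·12 + 3·10 = 5
t_8 = 3·5 + 11·4 + 3·12 = 4
t_9 = 3·4 + 11·5 + 3·4 = 1
t_10 = 3·1 + 11·4 + 3·5 = 10
t_11 = 3·10 + 11·1 + 3·4 = 1
t_12 = 3·1 + 11·10 + 3·1 = 12
t_13 = 3·12 + 11·1 + 3·10 = 12
t_14 = 3·12 + 11·12 + 3·1 = 2
t_15 = 3·2 + 11·12 + 3·12 = 5
t_16 = 3·5 + 11·2 + 3·12 = 8
t_17 = 3·8 + 11·5 + 3·2 = 7
t_18 = 3·7 + 11·8 + 3·5 = 7
t_19 = 3·7 + 11·7 + 3·8 = 5
t_20 = 3·5 + 11·7 + 3·7 = 9
t_21 = 3·9 + 11·5 + 3·7 = 12
t_22 = 3·12 + 11·9 + 3·5 = 7
t_23 = 3·7 + 11·12 + 3·9 = 11
t_24 = 3·11 + 11·7 + 3·12 = 3
t_25 = 3·3 + 11·11 + 3·7 = 8
t_26 = 3·8 + 11·3 + 3·11 = 12

12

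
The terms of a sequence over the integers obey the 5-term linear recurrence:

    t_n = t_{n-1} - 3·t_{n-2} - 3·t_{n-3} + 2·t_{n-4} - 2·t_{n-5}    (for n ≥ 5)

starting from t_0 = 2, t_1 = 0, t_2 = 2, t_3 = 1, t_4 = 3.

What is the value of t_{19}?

t_5 = 1·3 + -3·1 + -3·2 + 2·0 + -2·2 = -10
t_6 = 1·-10 + -3·3 + -3·1 + 2·2 + -2·0 = -18
t_7 = 1·-18 + -3·-10 + -3·3 + 2·1 + -2·2 = 1
t_8 = 1·1 + -3·-18 + -3·-10 + 2·3 + -2·1 = 89
t_9 = 1·89 + -3·1 + -3·-18 + 2·-10 + -2·3 = 114
t_10 = 1·114 + -3·89 + -3·1 + 2·-18 + -2·-10 = -172
t_11 = 1·-172 + -3·114 + -3·89 + 2·1 + -2·-18 = -743
t_12 = 1·-743 + -3·-172 + -3·114 + 2·89 + -2·1 = -393
t_13 = 1·-393 + -3·-743 + -3·-172 + 2·114 + -2·89 = 2402
t_14 = 1·2402 + -3·-393 + -3·-743 + 2·-172 + -2·114 = 5238
t_15 = 1·5238 + -3·2402 + -3·-393 + 2·-743 + -2·-172 = -1931
t_16 = 1·-1931 + -3·5238 + -3·2402 + 2·-393 + -2·-743 = -24151
t_17 = 1·-24151 + -3·-1931 + -3·5238 + 2·2402 + -2·-393 = -28482
t_18 = 1·-28482 + -3·-24151 + -3·-1931 + 2·5238 + -2·2402 = 55436
t_19 = 1·55436 + -3·-28482 + -3·-24151 + 2·-1931 + -2·5238 = 198997

198997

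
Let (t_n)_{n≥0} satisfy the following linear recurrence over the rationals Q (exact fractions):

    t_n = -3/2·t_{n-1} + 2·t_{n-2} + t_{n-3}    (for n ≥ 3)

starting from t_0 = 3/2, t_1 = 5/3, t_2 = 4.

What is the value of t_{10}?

t_3 = -3/2·4 + 2·5/3 + 1·3/2 = -7/6
t_4 = -3/2·-7/6 + 2·4 + 1·5/3 = 137/12
t_5 = -3/2·137/12 + 2·-7/6 + 1·4 = -371/24
t_6 = -3/2·-371/24 + 2·137/12 + 1·-7/6 = 2153/48
t_7 = -3/2·2153/48 + 2·-371/24 + 1·137/12 = -2777/32
t_8 = -3/2·-2777/32 + 2·2153/48 + 1·-371/24 = 13083/64
t_9 = -3/2·13083/64 + 2·-2777/32 + 1·2153/48 = -167171/384
t_10 = -3/2·-167171/384 + 2·13083/64 + 1·-2777/32 = 249619/256

249619/256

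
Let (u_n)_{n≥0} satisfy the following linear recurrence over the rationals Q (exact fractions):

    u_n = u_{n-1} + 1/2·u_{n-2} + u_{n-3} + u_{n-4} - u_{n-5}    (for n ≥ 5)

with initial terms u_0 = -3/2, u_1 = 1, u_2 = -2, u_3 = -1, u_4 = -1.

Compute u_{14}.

u_5 = 1·-1 + 1/2·-1 + 1·-2 + 1·1 + -1·-3/2 = -1
u_6 = 1·-1 + 1/2·-1 + 1·-1 + 1·-2 + -1·1 = -11/2
u_7 = 1·-11/2 + 1/2·-1 + 1·-1 + 1·-1 + -1·-2 = -6
u_8 = 1·-6 + 1/2·-11/2 + 1·-1 + 1·-1 + -1·-1 = -39/4
u_9 = 1·-39/4 + 1/2·-6 + 1·-11/2 + 1·-1 + -1·-1 = -73/4
u_10 = 1·-73/4 + 1/2·-39/4 + 1·-6 + 1·-11/2 + -1·-1 = -269/8
u_11 = 1·-269/8 + 1/2·-73/4 + 1·-39/4 + 1·-6 + -1·-11/2 = -53
u_12 = 1·-53 + 1/2·-269/8 + 1·-73/4 + 1·-39/4 + -1·-6 = -1469/16
u_13 = 1·-1469/16 + 1/2·-53 + 1·-269/8 + 1·-73/4 + -1·-39/4 = -2567/16
u_14 = 1·-2567/16 + 1/2·-1469/16 + 1·-53 + 1·-269/8 + -1·-73/4 = -8791/32

-8791/32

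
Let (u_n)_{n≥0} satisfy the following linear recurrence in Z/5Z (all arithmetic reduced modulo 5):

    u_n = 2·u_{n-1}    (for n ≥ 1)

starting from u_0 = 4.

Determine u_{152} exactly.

u_1 = 2·4 = 3
u_2 = 2·3 = 1
u_3 = 2·1 = 2
u_4 = 2·2 = 4
(u_4) = (4) = (u_0), so the sequence has period 4.
152 ≡ 0 (mod 4), hence u_152 = u_0 = 4.

4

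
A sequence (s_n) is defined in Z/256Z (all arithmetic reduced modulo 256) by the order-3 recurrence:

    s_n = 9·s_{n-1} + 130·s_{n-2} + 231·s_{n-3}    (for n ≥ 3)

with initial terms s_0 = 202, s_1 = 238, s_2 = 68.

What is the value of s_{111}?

94

s_3 = 9·68 + 130·238 + 231·202 = 134
s_4 = 9·134 + 130·68 + 231·238 = 0
s_5 = 9·0 + 130·134 + 231·68 = 104
s_6 = 9·104 + 130·0 + 231·134 = 146
s_7 = 9·146 + 130·104 + 231·0 = 242
s_8 = 9·242 + 130·146 + 231·104 = 126
s_9 = 9·126 + 130·242 + 231·146 = 16
s_10 = 9·16 + 130·126 + 231·242 = 234
s_11 = 9·234 + 130·16 + 231·126 = 12
s_12 = 9·12 + 130·234 + 231·16 = 176
s_13 = 9·176 + 130·12 + 231·234 = 110
s_14 = 9·110 + 130·176 + 231·12 = 18
s_15 = 9·18 + 130·110 + 231·176 = 78
s_16 = 9·78 + 130·18 + 231·110 = 36
s_17 = 9·36 + 130·78 + 231·18 = 30
s_18 = 9·30 + 130·36 + 231·78 = 184
s_19 = 9·184 + 130·30 + 231·36 = 48
s_20 = 9·48 + 130·184 + 231·30 = 50
s_21 = 9·50 + 130·48 + 231·184 = 42
s_22 = 9·42 + 130·50 + 231·48 = 46
s_23 = 9·46 + 130·42 + 231·50 = 16
s_24 = 9·16 + 130·46 + 231·42 = 210
s_25 = 9·210 + 130·16 + 231·46 = 4
s_26 = 9·4 + 130·210 + 231·16 = 56
s_27 = 9·56 + 130·4 + 231·210 = 126
s_28 = 9·126 + 130·56 + 231·4 = 122
s_29 = 9·122 + 130·126 + 231·56 = 206
s_30 = 9·206 + 130·122 + 231·126 = 228
s_31 = 9·228 + 130·206 + 231·122 = 182
s_32 = 9·182 + 130·228 + 231·206 = 16
s_33 = 9·16 + 130·182 + 231·228 = 184
s_34 = 9·184 + 130·16 + 231·182 = 210
s_35 = 9·210 + 130·184 + 231·16 = 66
s_36 = 9·66 + 130·210 + 231·184 = 254
s_37 = 9·254 + 130·66 + 231·210 = 240
s_38 = 9·240 + 130·254 + 231·66 = 250
s_39 = 9·250 + 130·240 + 231·254 = 220
s_40 = 9·220 + 130·250 + 231·240 = 64
s_41 = 9·64 + 130·220 + 231·250 = 142
s_42 = 9·142 + 130·64 + 231·220 = 2
s_43 = 9·2 + 130·142 + 231·64 = 238
s_44 = 9·238 + 130·2 + 231·142 = 132
s_45 = 9·132 + 130·238 + 231·2 = 78
s_46 = 9·78 + 130·132 + 231·238 = 136
s_47 = 9·136 + 130·78 + 231·132 = 128
s_48 = 9·128 + 130·136 + 231·78 = 242
s_49 = 9·242 + 130·128 + 231·136 = 58
s_50 = 9·58 + 130·242 + 231·128 = 110
s_51 = 9·110 + 130·58 + 231·242 = 176
s_52 = 9·176 + 130·110 + 231·58 = 98
s_53 = 9·98 + 130·176 + 231·110 = 20
s_54 = 9·20 + 130·98 + 231·176 = 72
s_55 = 9·72 + 130·20 + 231·98 = 30
s_56 = 9·30 + 130·72 + 231·20 = 170
s_57 = 9·170 + 130·30 + 231·72 = 46
s_58 = 9·46 + 130·170 + 231·30 = 4
s_59 = 9·4 + 130·46 + 231·170 = 230
s_60 = 9·230 + 130·4 + 231·46 = 160
s_61 = 9·160 + 130·230 + 231·4 = 8
s_62 = 9·8 + 130·160 + 231·230 = 18
s_63 = 9·18 + 130·8 + 231·160 = 18
s_64 = 9·18 + 130·18 + 231·8 = 254
s_65 = 9·254 + 130·18 + 231·18 = 80
s_66 = 9·80 + 130·254 + 231·18 = 10
s_67 = 9·10 + 130·80 + 231·254 = 44
s_68 = 9·44 + 130·10 + 231·80 = 208
s_69 = 9·208 + 130·44 + 231·10 = 174
s_70 = 9·174 + 130·208 + 231·44 = 114
s_71 = 9·114 + 130·174 + 231·208 = 14
s_72 = 9·14 + 130·114 + 231·174 = 100
s_73 = 9·100 + 130·14 + 231·114 = 126
s_74 = 9·126 + 130·100 + 231·14 = 216
s_75 = 9·216 + 130·126 + 231·100 = 208
s_76 = 9·208 + 130·216 + 231·126 = 178
s_77 = 9·178 + 130·208 + 231·216 = 202
s_78 = 9·202 + 130·178 + 231·208 = 46
s_79 = 9·46 + 130·202 + 231·178 = 208
s_80 = 9·208 + 130·46 + 231·202 = 242
s_81 = 9·242 + 130·208 + 231·46 = 164
s_82 = 9·164 + 130·242 + 231·208 = 88
s_83 = 9·88 + 130·164 + 231·242 = 190
s_84 = 9·190 + 130·88 + 231·164 = 90
s_85 = 9·90 + 130·190 + 231·88 = 14
s_86 = 9·14 + 130·90 + 231·190 = 164
s_87 = 9·164 + 130·14 + 231·90 = 22
s_88 = 9·22 + 130·164 + 231·14 = 176
s_89 = 9·176 + 130·22 + 231·164 = 88
s_90 = 9·88 + 130·176 + 231·22 = 82
s_91 = 9·82 + 130·88 + 231·176 = 98
s_92 = 9·98 + 130·82 + 231·88 = 126
s_93 = 9·126 + 130·98 + 231·82 = 48
s_94 = 9·48 + 130·126 + 231·98 = 26
s_95 = 9·26 + 130·48 + 231·126 = 252
s_96 = 9·252 + 130·26 + 231·48 = 96
s_97 = 9·96 + 130·252 + 231·26 = 206
s_98 = 9·206 + 130·96 + 231·252 = 98
s_99 = 9·98 + 130·206 + 231·96 = 174
s_100 = 9·174 + 130·98 + 231·206 = 196
s_101 = 9·196 + 130·174 + 231·98 = 174
s_102 = 9·174 + 130·196 + 231·174 = 168
s_103 = 9·168 + 130·174 + 231·196 = 32
s_104 = 9·32 + 130·168 + 231·174 = 114
s_105 = 9·114 + 130·32 + 231·168 = 218
s_106 = 9·218 + 130·114 + 231·32 = 110
s_107 = 9·110 + 130·218 + 231·114 = 112
s_108 = 9·112 + 130·110 + 231·218 = 130
s_109 = 9·130 + 130·112 + 231·110 = 180
s_110 = 9·180 + 130·130 + 231·112 = 104
s_111 = 9·104 + 130·180 + 231·130 = 94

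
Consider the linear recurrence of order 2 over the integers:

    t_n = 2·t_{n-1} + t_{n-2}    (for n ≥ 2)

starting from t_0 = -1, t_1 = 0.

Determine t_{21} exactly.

-15994428

t_2 = 2·0 + 1·-1 = -1
t_3 = 2·-1 + 1·0 = -2
t_4 = 2·-2 + 1·-1 = -5
t_5 = 2·-5 + 1·-2 = -12
t_6 = 2·-12 + 1·-5 = -29
t_7 = 2·-29 + 1·-12 = -70
t_8 = 2·-70 + 1·-29 = -169
t_9 = 2·-169 + 1·-70 = -408
t_10 = 2·-408 + 1·-169 = -985
t_11 = 2·-985 + 1·-408 = -2378
t_12 = 2·-2378 + 1·-985 = -5741
t_13 = 2·-5741 + 1·-2378 = -13860
t_14 = 2·-13860 + 1·-5741 = -33461
t_15 = 2·-33461 + 1·-13860 = -80782
t_16 = 2·-80782 + 1·-33461 = -195025
t_17 = 2·-195025 + 1·-80782 = -470832
t_18 = 2·-470832 + 1·-195025 = -1136689
t_19 = 2·-1136689 + 1·-470832 = -2744210
t_20 = 2·-2744210 + 1·-1136689 = -6625109
t_21 = 2·-6625109 + 1·-2744210 = -15994428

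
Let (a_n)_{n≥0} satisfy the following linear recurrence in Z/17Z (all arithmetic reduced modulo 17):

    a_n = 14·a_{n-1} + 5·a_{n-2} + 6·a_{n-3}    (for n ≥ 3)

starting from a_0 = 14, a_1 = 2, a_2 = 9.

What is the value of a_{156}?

a_3 = 14·9 + 5·2 + 6·14 = 16
a_4 = 14·16 + 5·9 + 6·2 = 9
a_5 = 14·9 + 5·16 + 6·9 = 5
a_6 = 14·5 + 5·9 + 6·16 = 7
a_7 = 14·7 + 5·5 + 6·9 = 7
a_8 = 14·7 + 5·7 + 6·5 = 10
Continuing the recurrence:
  a_9 = 13;  a_10 = 2;  a_11 = 0;  a_12 = 3;  a_13 = 3;  a_14 = 6
  a_15 = 15;  a_16 = 3;  a_17 = 0;  a_18 = 3;  a_19 = 9;  a_20 = 5
  a_21 = 14;  a_22 = 3;  a_23 = 6;  a_24 = 13;  a_25 = 9;  a_26 = 6
  a_27 = 3;  a_28 = 7;  a_29 = 13;  a_30 = 14;  a_31 = 14;  a_32 = 4
  a_33 = 6;  a_34 = 1;  a_35 = 0;  a_36 = 7;  a_37 = 2;  a_38 = 12
  a_39 = 16;  a_40 = 7;  a_41 = 12;  a_42 = 10;  a_43 = 4;  a_44 = 8
  a_45 = 5;  a_46 = 15;  a_47 = 11;  a_48 = 4;  a_49 = 14;  a_50 = 10
  a_51 = 13;  a_52 = 10;  a_53 = 10;  a_54 = 13;  a_55 = 3;  a_56 = 14
  a_57 = 0;  a_58 = 3;  a_59 = 7;  a_60 = 11;  a_61 = 3;  a_62 = 3
  a_63 = 4;  a_64 = 4;  a_65 = 9;  a_66 = 0;  a_67 = 1;  a_68 = 0
  a_69 = 5;  a_70 = 8;  a_71 = 1;  a_72 = 16;  a_73 = 5;  a_74 = 3
  a_75 = 10;  a_76 = 15;  a_77 = 6;  a_78 = 15;  a_79 = 7;  a_80 = 5
  a_81 = 8;  a_82 = 9;  a_83 = 9;  a_84 = 15;  a_85 = 3;  a_86 = 1
  a_87 = 0;  a_88 = 6;  a_89 = 5;  a_90 = 15;  a_91 = 16;  a_92 = 6
  a_93 = 16;  a_94 = 10;  a_95 = 1;  a_96 = 7;  a_97 = 10;  a_98 = 11
  a_99 = 8;  a_100 = 6;  a_101 = 3;  a_102 = 1;  a_103 = 14;  a_104 = 15
  a_105 = 14;  a_106 = 15;  a_107 = 13;  a_108 = 1;  a_109 = 16;  a_110 = 1
  a_111 = 15;  a_112 = 5;  a_113 = 15;  a_114 = 2;  a_115 = 14;  a_116 = 7
  a_117 = 10;  a_118 = 4;  a_119 = 12;  a_120 = 10;  a_121 = 3;  a_122 = 11
  a_123 = 8;  a_124 = 15;  a_125 = 10;  a_126 = 8;  a_127 = 14;  a_128 = 7
  a_129 = 12;  a_130 = 15;  a_131 = 6;  a_132 = 10;  a_133 = 5;  a_134 = 3
  a_135 = 8;  a_136 = 4;  a_137 = 12;  a_138 = 15;  a_139 = 5;  a_140 = 13
  a_141 = 8;  a_142 = 3;  a_143 = 7;  a_144 = 8;  a_145 = 12;  a_146 = 12
  a_147 = 4;  a_148 = 1;  a_149 = 4;  a_150 = 0;  a_151 = 9;  a_152 = 14
  a_153 = 3;  a_154 = 13
a_155 = 14·13 + 5·3 + 6·14 = 9
a_156 = 14·9 + 5·13 + 6·3 = 5

5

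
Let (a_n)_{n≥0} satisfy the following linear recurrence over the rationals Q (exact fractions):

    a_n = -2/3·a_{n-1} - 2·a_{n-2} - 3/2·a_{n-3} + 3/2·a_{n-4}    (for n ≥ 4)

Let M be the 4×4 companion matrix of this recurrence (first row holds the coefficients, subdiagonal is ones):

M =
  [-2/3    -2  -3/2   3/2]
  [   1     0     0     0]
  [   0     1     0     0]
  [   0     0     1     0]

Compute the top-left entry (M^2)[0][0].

-14/9

(M^2)[0][0] is the top entry after applying M 2 times to the unit state (1, 0, 0, 0). Equivalently it is h_{5} for the auxiliary sequence (h_n) obeying the same recurrence with h_3 = 1 and h_i = 0 for 0 ≤ i < 3:
h_4 = -2/3·1 + -2·0 + -3/2·0 + 3/2·0 = -2/3
h_5 = -2/3·-2/3 + -2·1 + -3/2·0 + 3/2·0 = -14/9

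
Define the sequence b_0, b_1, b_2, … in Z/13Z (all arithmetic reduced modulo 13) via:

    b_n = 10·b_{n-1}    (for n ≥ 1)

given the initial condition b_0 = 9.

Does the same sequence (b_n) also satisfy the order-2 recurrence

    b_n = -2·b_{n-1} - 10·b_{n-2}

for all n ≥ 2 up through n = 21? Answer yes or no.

Terms b_0..b_21: 9, 12, 3, 4, 1, 10, 9, 12, 3, 4, 1, 10, 9, 12, 3, 4, 1, 10, 9, 12, 3, 4
n=2: candidate gives 3, actual b_2 = 3 ✓
n=3: candidate gives 4, actual b_3 = 4 ✓
n=4: candidate gives 1, actual b_4 = 1 ✓
n=5: candidate gives 10, actual b_5 = 10 ✓
n=6: candidate gives 9, actual b_6 = 9 ✓
n=7: candidate gives 12, actual b_7 = 12 ✓
n=8: candidate gives 3, actual b_8 = 3 ✓
n=9: candidate gives 4, actual b_9 = 4 ✓
n=10: candidate gives 1, actual b_10 = 1 ✓
n=11: candidate gives 10, actual b_11 = 10 ✓
n=12: candidate gives 9, actual b_12 = 9 ✓
n=13: candidate gives 12, actual b_13 = 12 ✓
n=14: candidate gives 3, actual b_14 = 3 ✓
n=15: candidate gives 4, actual b_15 = 4 ✓
n=16: candidate gives 1, actual b_16 = 1 ✓
n=17: candidate gives 10, actual b_17 = 10 ✓
n=18: candidate gives 9, actual b_18 = 9 ✓
n=19: candidate gives 12, actual b_19 = 12 ✓
n=20: candidate gives 3, actual b_20 = 3 ✓
n=21: candidate gives 4, actual b_21 = 4 ✓

yes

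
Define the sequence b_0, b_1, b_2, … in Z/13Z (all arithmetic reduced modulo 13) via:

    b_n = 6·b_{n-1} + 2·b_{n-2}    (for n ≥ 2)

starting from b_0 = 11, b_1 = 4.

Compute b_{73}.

b_2 = 6·4 + 2·11 = 7
b_3 = 6·7 + 2·4 = 11
b_4 = 6·11 + 2·7 = 2
b_5 = 6·2 + 2·11 = 8
b_6 = 6·8 + 2·2 = 0
b_7 = 6·0 + 2·8 = 3
b_8 = 6·3 + 2·0 = 5
b_9 = 6·5 + 2·3 = 10
b_10 = 6·10 + 2·5 = 5
b_11 = 6·5 + 2·10 = 11
b_12 = 6·11 + 2·5 = 11
b_13 = 6·11 + 2·11 = 10
b_14 = 6·10 + 2·11 = 4
b_15 = 6·4 + 2·10 = 5
b_16 = 6·5 + 2·4 = 12
b_17 = 6·12 + 2·5 = 4
b_18 = 6·4 + 2·12 = 9
b_19 = 6·9 + 2·4 = 10
b_20 = 6·10 + 2·9 = 0
b_21 = 6·0 + 2·10 = 7
b_22 = 6·7 + 2·0 = 3
b_23 = 6·3 + 2·7 = 6
b_24 = 6·6 + 2·3 = 3
b_25 = 6·3 + 2·6 = 4
b_26 = 6·4 + 2·3 = 4
b_27 = 6·4 + 2·4 = 6
b_28 = 6·6 + 2·4 = 5
b_29 = 6·5 + 2·6 = 3
b_30 = 6·3 + 2·5 = 2
b_31 = 6·2 + 2·3 = 5
b_32 = 6·5 + 2·2 = 8
b_33 = 6·8 + 2·5 = 6
b_34 = 6·6 + 2·8 = 0
b_35 = 6·0 + 2·6 = 12
b_36 = 6·12 + 2·0 = 7
b_37 = 6·7 + 2·12 = 1
b_38 = 6·1 + 2·7 = 7
b_39 = 6·7 + 2·1 = 5
b_40 = 6·5 + 2·7 = 5
b_41 = 6·5 + 2·5 = 1
b_42 = 6·1 + 2·5 = 3
b_43 = 6·3 + 2·1 = 7
b_44 = 6·7 + 2·3 = 9
b_45 = 6·9 + 2·7 = 3
b_46 = 6·3 + 2·9 = 10
b_47 = 6·10 + 2·3 = 1
b_48 = 6·1 + 2·10 = 0
b_49 = 6·0 + 2·1 = 2
b_50 = 6·2 + 2·0 = 12
b_51 = 6·12 + 2·2 = 11
b_52 = 6·11 + 2·12 = 12
b_53 = 6·12 + 2·11 = 3
b_54 = 6·3 + 2·12 = 3
b_55 = 6·3 + 2·3 = 11
b_56 = 6·11 + 2·3 = 7
b_57 = 6·7 + 2·11 = 12
b_58 = 6·12 + 2·7 = 8
b_59 = 6·8 + 2·12 = 7
b_60 = 6·7 + 2·8 = 6
b_61 = 6·6 + 2·7 = 11
b_62 = 6·11 + 2·6 = 0
b_63 = 6·0 + 2·11 = 9
b_64 = 6·9 + 2·0 = 2
b_65 = 6·2 + 2·9 = 4
b_66 = 6·4 + 2·2 = 2
b_67 = 6·2 + 2·4 = 7
b_68 = 6·7 + 2·2 = 7
b_69 = 6·7 + 2·7 = 4
b_70 = 6·4 + 2·7 = 12
b_71 = 6·12 + 2·4 = 2
b_72 = 6·2 + 2·12 = 10
b_73 = 6·10 + 2·2 = 12

12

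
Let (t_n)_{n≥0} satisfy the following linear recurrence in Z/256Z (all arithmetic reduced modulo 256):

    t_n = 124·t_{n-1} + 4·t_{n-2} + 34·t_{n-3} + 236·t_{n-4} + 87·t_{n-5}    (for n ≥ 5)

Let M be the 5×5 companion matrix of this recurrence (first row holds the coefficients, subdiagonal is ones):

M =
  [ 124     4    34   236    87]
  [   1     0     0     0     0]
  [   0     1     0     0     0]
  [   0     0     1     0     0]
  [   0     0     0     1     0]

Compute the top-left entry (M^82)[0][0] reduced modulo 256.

148

(M^82)[0][0] is the top entry after applying M 82 times to the unit state (1, 0, 0, 0, 0). Equivalently it is h_{86} for the auxiliary sequence (h_n) obeying the same recurrence with h_4 = 1 and h_i = 0 for 0 ≤ i < 4:
h_5 = 124·1 + 4·0 + 34·0 + 236·0 + 87·0 = 124
h_6 = 124·124 + 4·1 + 34·0 + 236·0 + 87·0 = 20
h_7 = 124·20 + 4·124 + 34·1 + 236·0 + 87·0 = 194
h_8 = 124·194 + 4·20 + 34·124 + 236·1 + 87·0 = 172
h_9 = 124·172 + 4·194 + 34·20 + 236·124 + 87·1 = 167
h_10 = 124·167 + 4·172 + 34·194 + 236·20 + 87·124 = 236
h_11 = 124·236 + 4·167 + 34·172 + 236·194 + 87·20 = 104
h_12 = 124·104 + 4·236 + 34·167 + 236·172 + 87·194 = 188
h_13 = 124·188 + 4·104 + 34·236 + 236·167 + 87·172 = 112
h_14 = 124·112 + 4·188 + 34·104 + 236·236 + 87·167 = 81
h_15 = 124·81 + 4·112 + 34·188 + 236·104 + 87·236 = 8
h_16 = 124·8 + 4·81 + 34·112 + 236·188 + 87·104 = 172
h_17 = 124·172 + 4·8 + 34·81 + 236·112 + 87·188 = 86
h_18 = 124·86 + 4·172 + 34·8 + 236·81 + 87·112 = 36
h_19 = 124·36 + 4·86 + 34·172 + 236·8 + 87·81 = 135
h_20 = 124·135 + 4·36 + 34·86 + 236·172 + 87·8 = 168
h_21 = 124·168 + 4·135 + 34·36 + 236·86 + 87·172 = 0
h_22 = 124·0 + 4·168 + 34·135 + 236·36 + 87·86 = 248
h_23 = 124·248 + 4·0 + 34·168 + 236·135 + 87·36 = 32
h_24 = 124·32 + 4·248 + 34·0 + 236·168 + 87·135 = 33
h_25 = 124·33 + 4·32 + 34·248 + 236·0 + 87·168 = 132
h_26 = 124·132 + 4·33 + 34·32 + 236·248 + 87·0 = 84
h_27 = 124·84 + 4·132 + 34·33 + 236·32 + 87·248 = 234
h_28 = 124·234 + 4·84 + 34·132 + 236·33 + 87·32 = 124
h_29 = 124·124 + 4·234 + 34·84 + 236·132 + 87·33 = 199
h_30 = 124·199 + 4·124 + 34·234 + 236·84 + 87·132 = 180
h_31 = 124·180 + 4·199 + 34·124 + 236·234 + 87·84 = 8
h_32 = 124·8 + 4·180 + 34·199 + 236·124 + 87·234 = 244
h_33 = 124·244 + 4·8 + 34·180 + 236·199 + 87·124 = 208
h_34 = 124·208 + 4·244 + 34·8 + 236·180 + 87·199 = 49
h_35 = 124·49 + 4·208 + 34·244 + 236·8 + 87·180 = 240
h_36 = 124·240 + 4·49 + 34·208 + 236·244 + 87·8 = 76
h_37 = 124·76 + 4·240 + 34·49 + 236·208 + 87·244 = 190
h_38 = 124·190 + 4·76 + 34·240 + 236·49 + 87·208 = 244
h_39 = 124·244 + 4·190 + 34·76 + 236·240 + 87·49 = 39
h_40 = 124·39 + 4·244 + 34·190 + 236·76 + 87·240 = 144
h_41 = 124·144 + 4·39 + 34·244 + 236·190 + 87·76 = 192
h_42 = 124·192 + 4·144 + 34·39 + 236·244 + 87·190 = 240
h_43 = 124·240 + 4·192 + 34·144 + 236·39 + 87·244 = 64
h_44 = 124·64 + 4·240 + 34·192 + 236·144 + 87·39 = 65
h_45 = 124·65 + 4·64 + 34·240 + 236·192 + 87·144 = 76
h_46 = 124·76 + 4·65 + 34·64 + 236·240 + 87·192 = 212
h_47 = 124·212 + 4·76 + 34·65 + 236·64 + 87·240 = 18
h_48 = 124·18 + 4·212 + 34·76 + 236·65 + 87·64 = 204
h_49 = 124·204 + 4·18 + 34·212 + 236·76 + 87·65 = 103
h_50 = 124·103 + 4·204 + 34·18 + 236·212 + 87·76 = 188
h_51 = 124·188 + 4·103 + 34·204 + 236·18 + 87·212 = 104
h_52 = 124·104 + 4·188 + 34·103 + 236·204 + 87·18 = 44
h_53 = 124·44 + 4·104 + 34·188 + 236·103 + 87·204 = 48
h_54 = 124·48 + 4·44 + 34·104 + 236·188 + 87·103 = 17
h_55 = 124·17 + 4·48 + 34·44 + 236·104 + 87·188 = 152
h_56 = 124·152 + 4·17 + 34·48 + 236·44 + 87·104 = 44
h_57 = 124·44 + 4·152 + 34·17 + 236·48 + 87·44 = 38
h_58 = 124·38 + 4·44 + 34·152 + 236·17 + 87·48 = 68
h_59 = 124·68 + 4·38 + 34·44 + 236·152 + 87·17 = 71
h_60 = 124·71 + 4·68 + 34·38 + 236·44 + 87·152 = 184
h_61 = 124·184 + 4·71 + 34·68 + 236·38 + 87·44 = 64
h_62 = 124·64 + 4·184 + 34·71 + 236·68 + 87·38 = 232
h_63 = 124·232 + 4·64 + 34·184 + 236·71 + 87·68 = 96
h_64 = 124·96 + 4·232 + 34·64 + 236·184 + 87·71 = 97
h_65 = 124·97 + 4·96 + 34·232 + 236·64 + 87·184 = 212
h_66 = 124·212 + 4·97 + 34·96 + 236·232 + 87·64 = 148
h_67 = 124·148 + 4·212 + 34·97 + 236·96 + 87·232 = 58
h_68 = 124·58 + 4·148 + 34·212 + 236·97 + 87·96 = 156
h_69 = 124·156 + 4·58 + 34·148 + 236·212 + 87·97 = 135
h_70 = 124·135 + 4·156 + 34·58 + 236·148 + 87·212 = 4
h_71 = 124·4 + 4·135 + 34·156 + 236·58 + 87·148 = 136
h_72 = 124·136 + 4·4 + 34·135 + 236·156 + 87·58 = 100
h_73 = 124·100 + 4·136 + 34·4 + 236·135 + 87·156 = 144
h_74 = 124·144 + 4·100 + 34·136 + 236·4 + 87·135 = 241
h_75 = 124·241 + 4·144 + 34·100 + 236·136 + 87·4 = 0
h_76 = 124·0 + 4·241 + 34·144 + 236·100 + 87·136 = 76
h_77 = 124·76 + 4·0 + 34·241 + 236·144 + 87·100 = 142
h_78 = 124·142 + 4·76 + 34·0 + 236·241 + 87·144 = 20
h_79 = 124·20 + 4·142 + 34·76 + 236·0 + 87·241 = 231
h_80 = 124·231 + 4·20 + 34·142 + 236·76 + 87·0 = 32
h_81 = 124·32 + 4·231 + 34·20 + 236·142 + 87·76 = 128
h_82 = 124·128 + 4·32 + 34·231 + 236·20 + 87·142 = 224
h_83 = 124·224 + 4·128 + 34·32 + 236·231 + 87·20 = 128
h_84 = 124·128 + 4·224 + 34·128 + 236·32 + 87·231 = 129
h_85 = 124·129 + 4·128 + 34·224 + 236·128 + 87·32 = 28
h_86 = 124·28 + 4·129 + 34·128 + 236·224 + 87·128 = 148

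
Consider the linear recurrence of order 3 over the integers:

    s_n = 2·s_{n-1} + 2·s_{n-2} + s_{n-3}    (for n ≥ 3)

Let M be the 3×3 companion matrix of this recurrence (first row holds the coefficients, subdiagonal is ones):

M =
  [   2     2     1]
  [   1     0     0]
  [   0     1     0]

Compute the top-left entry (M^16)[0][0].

12738896

(M^16)[0][0] is the top entry after applying M 16 times to the unit state (1, 0, 0). Equivalently it is h_{18} for the auxiliary sequence (h_n) obeying the same recurrence with h_2 = 1 and h_i = 0 for 0 ≤ i < 2:
h_3 = 2·1 + 2·0 + 1·0 = 2
h_4 = 2·2 + 2·1 + 1·0 = 6
h_5 = 2·6 + 2·2 + 1·1 = 17
h_6 = 2·17 + 2·6 + 1·2 = 48
h_7 = 2·48 + 2·17 + 1·6 = 136
h_8 = 2·136 + 2·48 + 1·17 = 385
h_9 = 2·385 + 2·136 + 1·48 = 1090
h_10 = 2·1090 + 2·385 + 1·136 = 3086
h_11 = 2·3086 + 2·1090 + 1·385 = 8737
h_12 = 2·8737 + 2·3086 + 1·1090 = 24736
h_13 = 2·24736 + 2·8737 + 1·3086 = 70032
h_14 = 2·70032 + 2·24736 + 1·8737 = 198273
h_15 = 2·198273 + 2·70032 + 1·24736 = 561346
h_16 = 2·561346 + 2·198273 + 1·70032 = 1589270
h_17 = 2·1589270 + 2·561346 + 1·198273 = 4499505
h_18 = 2·4499505 + 2·1589270 + 1·561346 = 12738896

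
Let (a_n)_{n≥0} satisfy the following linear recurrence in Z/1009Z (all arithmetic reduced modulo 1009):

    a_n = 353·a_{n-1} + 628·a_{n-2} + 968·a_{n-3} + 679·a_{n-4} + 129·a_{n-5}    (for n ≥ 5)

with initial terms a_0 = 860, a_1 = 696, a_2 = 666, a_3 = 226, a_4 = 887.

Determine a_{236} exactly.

362

a_5 = 353·887 + 628·226 + 968·666 + 679·696 + 129·860 = 239
a_6 = 353·239 + 628·887 + 968·226 + 679·666 + 129·696 = 668
a_7 = 353·668 + 628·239 + 968·887 + 679·226 + 129·666 = 650
a_8 = 353·650 + 628·668 + 968·239 + 679·887 + 129·226 = 251
a_9 = 353·251 + 628·650 + 968·668 + 679·239 + 129·887 = 468
a_10 = 353·468 + 628·251 + 968·650 + 679·668 + 129·239 = 628
Continuing the recurrence:
  a_11 = 612;  a_12 = 978;  a_13 = 577;  a_14 = 145;  a_15 = 245;  a_16 = 906
  a_17 = 894;  a_18 = 51;  a_19 = 869;  a_20 = 450;  a_21 = 674;  a_22 = 187
  a_23 = 950;  a_24 = 288;  a_25 = 538;  a_26 = 887;  a_27 = 676;  a_28 = 979
  a_29 = 68;  a_30 = 336;  a_31 = 408;  a_32 = 343;  a_33 = 211;  a_34 = 530
  a_35 = 331;  a_36 = 81;  a_37 = 665;  a_38 = 254;  a_39 = 979;  a_40 = 402
  a_41 = 515;  a_42 = 549;  a_43 = 559;  a_44 = 25;  a_45 = 323;  a_46 = 137
  a_47 = 316;  a_48 = 997;  a_49 = 474;  a_50 = 9;  a_51 = 826;  a_52 = 649
  a_53 = 232;  a_54 = 197;  a_55 = 956;  a_56 = 996;  a_57 = 562;  a_58 = 918
  a_59 = 0;  a_60 = 1;  a_61 = 585;  a_62 = 907;  a_63 = 750;  a_64 = 813
  a_65 = 174;  a_66 = 565;  a_67 = 600;  a_68 = 490;  a_69 = 950;  a_70 = 416
  a_71 = 915;  a_72 = 889;  a_73 = 556;  a_74 = 51;  a_75 = 707;  a_76 = 730
  a_77 = 171;  a_78 = 859;  a_79 = 586;  a_80 = 346;  a_81 = 275;  a_82 = 674
  a_83 = 68;  a_84 = 878;  a_85 = 404;  a_86 = 772;  a_87 = 795;  a_88 = 752
  a_89 = 652;  a_90 = 6;  a_91 = 36;  a_92 = 534;  a_93 = 893;  a_94 = 717
  a_95 = 948;  a_96 = 592;  a_97 = 223;  a_98 = 631;  a_99 = 115;  a_100 = 493
  a_101 = 167;  a_102 = 739;  a_103 = 514;  a_104 = 458;  a_105 = 532;  a_106 = 958
  a_107 = 37;  a_108 = 512;  a_109 = 793;  a_110 = 295;  a_111 = 345;  a_112 = 364
  a_113 = 191;  a_114 = 261;  a_115 = 282;  a_116 = 406;  a_117 = 20;  a_118 = 292
  a_119 = 248;  a_120 = 968;  a_121 = 516;  a_122 = 993;  a_123 = 452;  a_124 = 326
  a_125 = 23;  a_126 = 792;  a_127 = 278;  a_128 = 435;  a_129 = 188;  a_130 = 132
  a_131 = 858;  a_132 = 971;  a_133 = 492;  a_134 = 480;  a_135 = 963;  a_136 = 796
  a_137 = 582;  a_138 = 834;  a_139 = 80;  a_140 = 203;  a_141 = 347;  a_142 = 139
  a_143 = 822;  a_144 = 834;  a_145 = 206;  a_146 = 657;  a_147 = 109;  a_148 = 6
  a_149 = 501;  a_150 = 42;  a_151 = 625;  a_152 = 417;  a_153 = 93;  a_154 = 1005
  a_155 = 503;  a_156 = 232;  a_157 = 294;  a_158 = 12;  a_159 = 742;  a_160 = 548
  a_161 = 562;  a_162 = 205;  a_163 = 99;  a_164 = 28;  a_165 = 342;  a_166 = 866
  a_167 = 529;  a_168 = 677;  a_169 = 641;  a_170 = 622;  a_171 = 767;  a_172 = 642
  a_173 = 626;  a_174 = 951;  a_175 = 921;  a_176 = 774;  a_177 = 719;  a_178 = 866
  a_179 = 394;  a_180 = 232;  a_181 = 3;  a_182 = 130;  a_183 = 785;  a_184 = 927
  a_185 = 295;  a_186 = 139;  a_187 = 454;  a_188 = 544;  a_189 = 277;  a_190 = 303
  a_191 = 597;  a_192 = 320;  a_193 = 169;  a_194 = 353;  a_195 = 167;  a_196 = 941
  a_197 = 450;  a_198 = 484;  a_199 = 689;  a_200 = 599;  a_201 = 865;  a_202 = 684
  a_203 = 878;  a_204 = 931;  a_205 = 62;  a_206 = 353;  a_207 = 554;  a_208 = 774
  a_209 = 0;  a_210 = 707;  a_211 = 843;  a_212 = 653;  a_213 = 365;  a_214 = 644
  a_215 = 632;  a_216 = 311;  a_217 = 102;  a_218 = 616;  a_219 = 1000;  a_220 = 192
  a_221 = 949;  a_222 = 453;  a_223 = 36;  a_224 = 34;  a_225 = 65;  a_226 = 617
  a_227 = 75;  a_228 = 101;  a_229 = 32;  a_230 = 531;  a_231 = 946;  a_232 = 715
  a_233 = 810;  a_234 = 382
a_235 = 353·382 + 628·810 + 968·715 + 679·946 + 129·531 = 227
a_236 = 353·227 + 628·382 + 968·810 + 679·715 + 129·946 = 362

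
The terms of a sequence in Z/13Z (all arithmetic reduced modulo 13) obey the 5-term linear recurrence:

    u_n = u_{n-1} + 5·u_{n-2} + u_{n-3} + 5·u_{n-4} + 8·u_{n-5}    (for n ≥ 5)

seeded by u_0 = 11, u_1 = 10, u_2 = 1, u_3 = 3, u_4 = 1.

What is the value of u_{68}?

u_5 = 1·1 + 5·3 + 1·1 + 5·10 + 8·11 = 12
u_6 = 1·12 + 5·1 + 1·3 + 5·1 + 8·10 = 1
u_7 = 1·1 + 5·12 + 1·1 + 5·3 + 8·1 = 7
u_8 = 1·7 + 5·1 + 1·12 + 5·1 + 8·3 = 1
u_9 = 1·1 + 5·7 + 1·1 + 5·12 + 8·1 = 1
u_10 = 1·1 + 5·1 + 1·7 + 5·1 + 8·12 = 10
u_11 = 1·10 + 5·1 + 1·1 + 5·7 + 8·1 = 7
u_12 = 1·7 + 5·10 + 1·1 + 5·1 + 8·7 = 2
u_13 = 1·2 + 5·7 + 1·10 + 5·1 + 8·1 = 8
u_14 = 1·8 + 5·2 + 1·7 + 5·10 + 8·1 = 5
u_15 = 1·5 + 5·8 + 1·2 + 5·7 + 8·10 = 6
u_16 = 1·6 + 5·5 + 1·8 + 5·2 + 8·7 = 1
u_17 = 1·1 + 5·6 + 1·5 + 5·8 + 8·2 = 1
u_18 = 1·1 + 5·1 + 1·6 + 5·5 + 8·8 = 10
u_19 = 1·10 + 5·1 + 1·1 + 5·6 + 8·5 = 8
u_20 = 1·8 + 5·10 + 1·1 + 5·1 + 8·6 = 8
u_21 = 1·8 + 5·8 + 1·10 + 5·1 + 8·1 = 6
u_22 = 1·6 + 5·8 + 1·8 + 5·10 + 8·1 = 8
u_23 = 1·8 + 5·6 + 1·8 + 5·8 + 8·10 = 10
u_24 = 1·10 + 5·8 + 1·6 + 5·8 + 8·8 = 4
u_25 = 1·4 + 5·10 + 1·8 + 5·6 + 8·8 = 0
u_26 = 1·0 + 5·4 + 1·10 + 5·8 + 8·6 = 1
u_27 = 1·1 + 5·0 + 1·4 + 5·10 + 8·8 = 2
u_28 = 1·2 + 5·1 + 1·0 + 5·4 + 8·10 = 3
u_29 = 1·3 + 5·2 + 1·1 + 5·0 + 8·4 = 7
u_30 = 1·7 + 5·3 + 1·2 + 5·1 + 8·0 = 3
u_31 = 1·3 + 5·7 + 1·3 + 5·2 + 8·1 = 7
u_32 = 1·7 + 5·3 + 1·7 + 5·3 + 8·2 = 8
u_33 = 1·8 + 5·7 + 1·3 + 5·7 + 8·3 = 1
u_34 = 1·1 + 5·8 + 1·7 + 5·3 + 8·7 = 2
u_35 = 1·2 + 5·1 + 1·8 + 5·7 + 8·3 = 9
u_36 = 1·9 + 5·2 + 1·1 + 5·8 + 8·7 = 12
u_37 = 1·12 + 5·9 + 1·2 + 5·1 + 8·8 = 11
u_38 = 1·11 + 5·12 + 1·9 + 5·2 + 8·1 = 7
u_39 = 1·7 + 5·11 + 1·12 + 5·9 + 8·2 = 5
u_40 = 1·5 + 5·7 + 1·11 + 5·12 + 8·9 = 1
u_41 = 1·1 + 5·5 + 1·7 + 5·11 + 8·12 = 2
u_42 = 1·2 + 5·1 + 1·5 + 5·7 + 8·11 = 5
u_43 = 1·5 + 5·2 + 1·1 + 5·5 + 8·7 = 6
u_44 = 1·6 + 5·5 + 1·2 + 5·1 + 8·5 = 0
u_45 = 1·0 + 5·6 + 1·5 + 5·2 + 8·1 = 1
u_46 = 1·1 + 5·0 + 1·6 + 5·5 + 8·2 = 9
u_47 = 1·9 + 5·1 + 1·0 + 5·6 + 8·5 = 6
u_48 = 1·6 + 5·9 + 1·1 + 5·0 + 8·6 = 9
u_49 = 1·9 + 5·6 + 1·9 + 5·1 + 8·0 = 1
u_50 = 1·1 + 5·9 + 1·6 + 5·9 + 8·1 = 1
u_51 = 1·1 + 5·1 + 1·9 + 5·6 + 8·9 = 0
u_52 = 1·0 + 5·1 + 1·1 + 5·9 + 8·6 = 8
u_53 = 1·8 + 5·0 + 1·1 + 5·1 + 8·9 = 8
u_54 = 1·8 + 5·8 + 1·0 + 5·1 + 8·1 = 9
u_55 = 1·9 + 5·8 + 1·8 + 5·0 + 8·1 = 0
u_56 = 1·0 + 5·9 + 1·8 + 5·8 + 8·0 = 2
u_57 = 1·2 + 5·0 + 1·9 + 5·8 + 8·8 = 11
u_58 = 1·11 + 5·2 + 1·0 + 5·9 + 8·8 = 0
u_59 = 1·0 + 5·11 + 1·2 + 5·0 + 8·9 = 12
u_60 = 1·12 + 5·0 + 1·11 + 5·2 + 8·0 = 7
u_61 = 1·7 + 5·12 + 1·0 + 5·11 + 8·2 = 8
u_62 = 1·8 + 5·7 + 1·12 + 5·0 + 8·11 = 0
u_63 = 1·0 + 5·8 + 1·7 + 5·12 + 8·0 = 3
u_64 = 1·3 + 5·0 + 1·8 + 5·7 + 8·12 = 12
u_65 = 1·12 + 5·3 + 1·0 + 5·8 + 8·7 = 6
u_66 = 1·6 + 5·12 + 1·3 + 5·0 + 8·8 = 3
u_67 = 1·3 + 5·6 + 1·12 + 5·3 + 8·0 = 8
u_68 = 1·8 + 5·3 + 1·6 + 5·12 + 8·3 = 9

9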